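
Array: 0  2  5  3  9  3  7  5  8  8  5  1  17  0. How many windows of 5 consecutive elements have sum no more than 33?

9

(0, 2, 5, 3, 9) → sum 19  ≤ 33 ✓
(2, 5, 3, 9, 3) → sum 22  ≤ 33 ✓
(5, 3, 9, 3, 7) → sum 27  ≤ 33 ✓
(3, 9, 3, 7, 5) → sum 27  ≤ 33 ✓
(9, 3, 7, 5, 8) → sum 32  ≤ 33 ✓
(3, 7, 5, 8, 8) → sum 31  ≤ 33 ✓
(7, 5, 8, 8, 5) → sum 33  ≤ 33 ✓
(5, 8, 8, 5, 1) → sum 27  ≤ 33 ✓
(8, 8, 5, 1, 17) → sum 39
(8, 5, 1, 17, 0) → sum 31  ≤ 33 ✓
9 windows satisfy the condition.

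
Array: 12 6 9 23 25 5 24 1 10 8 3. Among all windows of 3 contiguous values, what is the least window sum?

Each size-3 window and its sum:
(12, 6, 9) → sum 27
(6, 9, 23) → sum 38
(9, 23, 25) → sum 57
(23, 25, 5) → sum 53
(25, 5, 24) → sum 54
(5, 24, 1) → sum 30
(24, 1, 10) → sum 35
(1, 10, 8) → sum 19
(10, 8, 3) → sum 21
Least of these is 19.

19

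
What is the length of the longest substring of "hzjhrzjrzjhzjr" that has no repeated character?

4

add h: [h] len 1
add z: [h, z] len 2
add j: [h, z, j] len 3
add h (repeat h, move left end past it): [z, j, h] len 3
add r: [z, j, h, r] len 4
add z (repeat z, move left end past it): [j, h, r, z] len 4
add j (repeat j, move left end past it): [h, r, z, j] len 4
add r (repeat r, move left end past it): [z, j, r] len 3
add z (repeat z, move left end past it): [j, r, z] len 3
add j (repeat j, move left end past it): [r, z, j] len 3
add h: [r, z, j, h] len 4
add z (repeat z, move left end past it): [j, h, z] len 3
add j (repeat j, move left end past it): [h, z, j] len 3
add r: [h, z, j, r] len 4
Longest all-distinct length: 4.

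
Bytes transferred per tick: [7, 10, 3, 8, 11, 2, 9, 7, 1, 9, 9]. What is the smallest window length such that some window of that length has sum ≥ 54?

8

add 7: running sum 7 < 54
add 10: running sum 17 < 54
add 3: running sum 20 < 54
add 8: running sum 28 < 54
add 11: running sum 39 < 54
add 2: running sum 41 < 54
add 9: running sum 50 < 54
end 7: [7, 10, 3, 8, 11, 2, 9, 7] sum 57, len 8
end 8: [7, 10, 3, 8, 11, 2, 9, 7, 1] sum 58, len 9
end 9: [10, 3, 8, 11, 2, 9, 7, 1, 9] sum 60, len 9
end 10: [8, 11, 2, 9, 7, 1, 9, 9] sum 56, len 8
Shortest qualifying length: 8.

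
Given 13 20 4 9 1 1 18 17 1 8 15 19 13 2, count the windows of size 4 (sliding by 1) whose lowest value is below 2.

(13, 20, 4, 9) → min 4
(20, 4, 9, 1) → min 1  < 2 ✓
(4, 9, 1, 1) → min 1  < 2 ✓
(9, 1, 1, 18) → min 1  < 2 ✓
(1, 1, 18, 17) → min 1  < 2 ✓
(1, 18, 17, 1) → min 1  < 2 ✓
(18, 17, 1, 8) → min 1  < 2 ✓
(17, 1, 8, 15) → min 1  < 2 ✓
(1, 8, 15, 19) → min 1  < 2 ✓
(8, 15, 19, 13) → min 8
(15, 19, 13, 2) → min 2
8 windows satisfy the condition.

8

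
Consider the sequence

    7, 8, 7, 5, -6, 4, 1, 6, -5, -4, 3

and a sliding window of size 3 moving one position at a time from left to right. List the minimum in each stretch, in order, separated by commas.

Sliding a size-3 window across the 11 values:
[7, 8, 7] → min 7
[8, 7, 5] → min 5
[7, 5, -6] → min -6
[5, -6, 4] → min -6
[-6, 4, 1] → min -6
[4, 1, 6] → min 1
[1, 6, -5] → min -5
[6, -5, -4] → min -5
[-5, -4, 3] → min -5

7, 5, -6, -6, -6, 1, -5, -5, -5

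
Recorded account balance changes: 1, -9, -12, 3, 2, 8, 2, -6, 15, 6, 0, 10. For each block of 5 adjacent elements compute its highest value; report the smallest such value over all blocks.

[1, -9, -12, 3, 2] → max 3
[-9, -12, 3, 2, 8] → max 8
[-12, 3, 2, 8, 2] → max 8
[3, 2, 8, 2, -6] → max 8
[2, 8, 2, -6, 15] → max 15
[8, 2, -6, 15, 6] → max 15
[2, -6, 15, 6, 0] → max 15
[-6, 15, 6, 0, 10] → max 15
Smallest of these is 3.

3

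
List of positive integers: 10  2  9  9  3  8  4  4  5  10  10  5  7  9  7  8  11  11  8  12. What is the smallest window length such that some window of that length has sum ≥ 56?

6

Extend right; whenever the sum reaches 56, record the length and shrink from the left:
add 10: running sum 10 < 56
add 2: running sum 12 < 56
add 9: running sum 21 < 56
add 9: running sum 30 < 56
add 3: running sum 33 < 56
add 8: running sum 41 < 56
add 4: running sum 45 < 56
add 4: running sum 49 < 56
add 5: running sum 54 < 56
end 9: [10, 2, 9, 9, 3, 8, 4, 4, 5, 10] sum 64, len 10
end 10: [9, 9, 3, 8, 4, 4, 5, 10, 10] sum 62, len 9
end 11: [9, 3, 8, 4, 4, 5, 10, 10, 5] sum 58, len 9
end 12: [3, 8, 4, 4, 5, 10, 10, 5, 7] sum 56, len 9
end 13: [8, 4, 4, 5, 10, 10, 5, 7, 9] sum 62, len 9
end 14: [4, 5, 10, 10, 5, 7, 9, 7] sum 57, len 8
end 15: [10, 10, 5, 7, 9, 7, 8] sum 56, len 7
end 16: [10, 5, 7, 9, 7, 8, 11] sum 57, len 7
end 17: [5, 7, 9, 7, 8, 11, 11] sum 58, len 7
end 18: [7, 9, 7, 8, 11, 11, 8] sum 61, len 7
end 19: [7, 8, 11, 11, 8, 12] sum 57, len 6
Shortest qualifying length: 6.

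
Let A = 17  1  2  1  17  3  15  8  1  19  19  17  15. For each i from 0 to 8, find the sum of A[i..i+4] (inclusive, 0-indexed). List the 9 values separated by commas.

38, 24, 38, 44, 44, 46, 62, 64, 71

Sliding a size-5 window across the 13 values:
(17, 1, 2, 1, 17) → sum 38
(1, 2, 1, 17, 3) → sum 24
(2, 1, 17, 3, 15) → sum 38
(1, 17, 3, 15, 8) → sum 44
(17, 3, 15, 8, 1) → sum 44
(3, 15, 8, 1, 19) → sum 46
(15, 8, 1, 19, 19) → sum 62
(8, 1, 19, 19, 17) → sum 64
(1, 19, 19, 17, 15) → sum 71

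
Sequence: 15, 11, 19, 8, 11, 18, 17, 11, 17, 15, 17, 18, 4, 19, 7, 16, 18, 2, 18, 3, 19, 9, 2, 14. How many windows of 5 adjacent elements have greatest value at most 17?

(15, 11, 19, 8, 11) → max 19
(11, 19, 8, 11, 18) → max 19
(19, 8, 11, 18, 17) → max 19
(8, 11, 18, 17, 11) → max 18
(11, 18, 17, 11, 17) → max 18
(18, 17, 11, 17, 15) → max 18
(17, 11, 17, 15, 17) → max 17  ≤ 17 ✓
(11, 17, 15, 17, 18) → max 18
(17, 15, 17, 18, 4) → max 18
(15, 17, 18, 4, 19) → max 19
(17, 18, 4, 19, 7) → max 19
(18, 4, 19, 7, 16) → max 19
(4, 19, 7, 16, 18) → max 19
(19, 7, 16, 18, 2) → max 19
(7, 16, 18, 2, 18) → max 18
(16, 18, 2, 18, 3) → max 18
(18, 2, 18, 3, 19) → max 19
(2, 18, 3, 19, 9) → max 19
(18, 3, 19, 9, 2) → max 19
(3, 19, 9, 2, 14) → max 19
1 window satisfy the condition.

1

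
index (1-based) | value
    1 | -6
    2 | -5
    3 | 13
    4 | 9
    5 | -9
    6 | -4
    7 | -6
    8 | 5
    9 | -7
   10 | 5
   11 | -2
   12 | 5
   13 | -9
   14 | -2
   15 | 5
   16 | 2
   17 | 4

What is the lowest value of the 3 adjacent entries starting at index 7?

Elements at indices 7..9: -6, 5, -7
min(-6, 5, -7) = -7

-7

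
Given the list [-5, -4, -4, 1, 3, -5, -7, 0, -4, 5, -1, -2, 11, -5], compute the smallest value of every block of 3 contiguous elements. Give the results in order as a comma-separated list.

-5, -4, -4, -5, -7, -7, -7, -4, -4, -2, -2, -5

[-5, -4, -4] → min -5
[-4, -4, 1] → min -4
[-4, 1, 3] → min -4
[1, 3, -5] → min -5
[3, -5, -7] → min -7
[-5, -7, 0] → min -7
[-7, 0, -4] → min -7
[0, -4, 5] → min -4
[-4, 5, -1] → min -4
[5, -1, -2] → min -2
[-1, -2, 11] → min -2
[-2, 11, -5] → min -5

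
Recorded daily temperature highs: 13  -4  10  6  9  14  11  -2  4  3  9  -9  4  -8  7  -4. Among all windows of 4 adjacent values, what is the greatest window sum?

40

13 -4 10 6 → sum 25
-4 10 6 9 → sum 21
10 6 9 14 → sum 39
6 9 14 11 → sum 40
9 14 11 -2 → sum 32
14 11 -2 4 → sum 27
11 -2 4 3 → sum 16
-2 4 3 9 → sum 14
4 3 9 -9 → sum 7
3 9 -9 4 → sum 7
9 -9 4 -8 → sum -4
-9 4 -8 7 → sum -6
4 -8 7 -4 → sum -1
Greatest of these is 40.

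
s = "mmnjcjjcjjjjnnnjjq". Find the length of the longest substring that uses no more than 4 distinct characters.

17

Extend right; when distinct count exceeds 4, shrink from the left:
[m] 1 distinct, len 1
[m, m] 1 distinct, len 2
[m, m, n] 2 distinct, len 3
[m, m, n, j] 3 distinct, len 4
[m, m, n, j, c] 4 distinct, len 5
[m, m, n, j, c, j] 4 distinct, len 6
[m, m, n, j, c, j, j] 4 distinct, len 7
[m, m, n, j, c, j, j, c] 4 distinct, len 8
[m, m, n, j, c, j, j, c, j] 4 distinct, len 9
[m, m, n, j, c, j, j, c, j, j] 4 distinct, len 10
[m, m, n, j, c, j, j, c, j, j, j] 4 distinct, len 11
[m, m, n, j, c, j, j, c, j, j, j, j] 4 distinct, len 12
[m, m, n, j, c, j, j, c, j, j, j, j, n] 4 distinct, len 13
[m, m, n, j, c, j, j, c, j, j, j, j, n, n] 4 distinct, len 14
[m, m, n, j, c, j, j, c, j, j, j, j, n, n, n] 4 distinct, len 15
[m, m, n, j, c, j, j, c, j, j, j, j, n, n, n, j] 4 distinct, len 16
[m, m, n, j, c, j, j, c, j, j, j, j, n, n, n, j, j] 4 distinct, len 17
[n, j, c, j, j, c, j, j, j, j, n, n, n, j, j, q] 4 distinct, len 16
Longest length with ≤4 distinct: 17.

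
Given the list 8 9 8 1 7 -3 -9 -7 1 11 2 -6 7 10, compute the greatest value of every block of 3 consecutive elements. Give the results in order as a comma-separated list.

9, 9, 8, 7, 7, -3, 1, 11, 11, 11, 7, 10

8 9 8 → max 9
9 8 1 → max 9
8 1 7 → max 8
1 7 -3 → max 7
7 -3 -9 → max 7
-3 -9 -7 → max -3
-9 -7 1 → max 1
-7 1 11 → max 11
1 11 2 → max 11
11 2 -6 → max 11
2 -6 7 → max 7
-6 7 10 → max 10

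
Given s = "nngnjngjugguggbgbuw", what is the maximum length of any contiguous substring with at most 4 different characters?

14

[n] 1 distinct, len 1
[n, n] 1 distinct, len 2
[n, n, g] 2 distinct, len 3
[n, n, g, n] 2 distinct, len 4
[n, n, g, n, j] 3 distinct, len 5
[n, n, g, n, j, n] 3 distinct, len 6
[n, n, g, n, j, n, g] 3 distinct, len 7
[n, n, g, n, j, n, g, j] 3 distinct, len 8
[n, n, g, n, j, n, g, j, u] 4 distinct, len 9
[n, n, g, n, j, n, g, j, u, g] 4 distinct, len 10
[n, n, g, n, j, n, g, j, u, g, g] 4 distinct, len 11
[n, n, g, n, j, n, g, j, u, g, g, u] 4 distinct, len 12
[n, n, g, n, j, n, g, j, u, g, g, u, g] 4 distinct, len 13
[n, n, g, n, j, n, g, j, u, g, g, u, g, g] 4 distinct, len 14
[g, j, u, g, g, u, g, g, b] 4 distinct, len 9
[g, j, u, g, g, u, g, g, b, g] 4 distinct, len 10
[g, j, u, g, g, u, g, g, b, g, b] 4 distinct, len 11
[g, j, u, g, g, u, g, g, b, g, b, u] 4 distinct, len 12
[u, g, g, u, g, g, b, g, b, u, w] 4 distinct, len 11
Longest length with ≤4 distinct: 14.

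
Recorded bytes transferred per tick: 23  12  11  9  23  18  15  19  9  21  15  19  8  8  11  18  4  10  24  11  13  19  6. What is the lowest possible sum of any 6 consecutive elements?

59

Window sums for each of the 18 positions:
23 12 11 9 23 18 → sum 96
12 11 9 23 18 15 → sum 88
11 9 23 18 15 19 → sum 95
9 23 18 15 19 9 → sum 93
23 18 15 19 9 21 → sum 105
18 15 19 9 21 15 → sum 97
15 19 9 21 15 19 → sum 98
19 9 21 15 19 8 → sum 91
9 21 15 19 8 8 → sum 80
21 15 19 8 8 11 → sum 82
15 19 8 8 11 18 → sum 79
19 8 8 11 18 4 → sum 68
8 8 11 18 4 10 → sum 59
8 11 18 4 10 24 → sum 75
11 18 4 10 24 11 → sum 78
18 4 10 24 11 13 → sum 80
4 10 24 11 13 19 → sum 81
10 24 11 13 19 6 → sum 83
Lowest of these is 59.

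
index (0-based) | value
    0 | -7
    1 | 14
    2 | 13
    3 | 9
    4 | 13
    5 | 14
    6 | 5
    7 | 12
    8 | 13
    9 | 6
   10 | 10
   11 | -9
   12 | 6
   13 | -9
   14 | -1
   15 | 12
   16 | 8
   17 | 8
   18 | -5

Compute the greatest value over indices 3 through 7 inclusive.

14

Elements at indices 3..7: 9, 13, 14, 5, 12
max(9, 13, 14, 5, 12) = 14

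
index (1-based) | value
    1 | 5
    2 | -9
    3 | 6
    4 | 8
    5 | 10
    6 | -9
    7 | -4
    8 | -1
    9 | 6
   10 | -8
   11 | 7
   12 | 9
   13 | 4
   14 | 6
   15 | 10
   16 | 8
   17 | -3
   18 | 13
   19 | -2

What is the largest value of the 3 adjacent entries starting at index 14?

10

Elements at indices 14..16: 6, 10, 8
max(6, 10, 8) = 10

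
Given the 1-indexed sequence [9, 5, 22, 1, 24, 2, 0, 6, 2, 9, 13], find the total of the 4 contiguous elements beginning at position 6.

Elements at indices 6..9: 2, 0, 6, 2
sum(2, 0, 6, 2) = 10

10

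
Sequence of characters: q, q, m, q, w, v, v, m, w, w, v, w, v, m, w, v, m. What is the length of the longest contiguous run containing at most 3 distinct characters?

[q] 1 distinct, len 1
[q, q] 1 distinct, len 2
[q, q, m] 2 distinct, len 3
[q, q, m, q] 2 distinct, len 4
[q, q, m, q, w] 3 distinct, len 5
[q, w, v] 3 distinct, len 3
[q, w, v, v] 3 distinct, len 4
[w, v, v, m] 3 distinct, len 4
[w, v, v, m, w] 3 distinct, len 5
[w, v, v, m, w, w] 3 distinct, len 6
[w, v, v, m, w, w, v] 3 distinct, len 7
[w, v, v, m, w, w, v, w] 3 distinct, len 8
[w, v, v, m, w, w, v, w, v] 3 distinct, len 9
[w, v, v, m, w, w, v, w, v, m] 3 distinct, len 10
[w, v, v, m, w, w, v, w, v, m, w] 3 distinct, len 11
[w, v, v, m, w, w, v, w, v, m, w, v] 3 distinct, len 12
[w, v, v, m, w, w, v, w, v, m, w, v, m] 3 distinct, len 13
Longest length with ≤3 distinct: 13.

13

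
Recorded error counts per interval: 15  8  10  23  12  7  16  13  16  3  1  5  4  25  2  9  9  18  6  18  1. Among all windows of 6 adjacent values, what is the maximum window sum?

Window sums for each of the 16 positions:
15 8 10 23 12 7 → sum 75
8 10 23 12 7 16 → sum 76
10 23 12 7 16 13 → sum 81
23 12 7 16 13 16 → sum 87
12 7 16 13 16 3 → sum 67
7 16 13 16 3 1 → sum 56
16 13 16 3 1 5 → sum 54
13 16 3 1 5 4 → sum 42
16 3 1 5 4 25 → sum 54
3 1 5 4 25 2 → sum 40
1 5 4 25 2 9 → sum 46
5 4 25 2 9 9 → sum 54
4 25 2 9 9 18 → sum 67
25 2 9 9 18 6 → sum 69
2 9 9 18 6 18 → sum 62
9 9 18 6 18 1 → sum 61
Maximum of these is 87.

87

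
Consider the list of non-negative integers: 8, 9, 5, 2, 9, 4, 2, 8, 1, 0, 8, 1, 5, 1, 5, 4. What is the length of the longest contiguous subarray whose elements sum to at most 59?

→ 8: sum 8, len 1
→ 9: sum 17, len 2
→ 5: sum 22, len 3
→ 2: sum 24, len 4
→ 9: sum 33, len 5
→ 4: sum 37, len 6
→ 2: sum 39, len 7
→ 8: sum 47, len 8
→ 1: sum 48, len 9
→ 0: sum 48, len 10
→ 8: sum 56, len 11
→ 1: sum 57, len 12
→ 5 (dropped 8): sum 54, len 12
→ 1: sum 55, len 13
→ 5 (dropped 9): sum 51, len 13
→ 4: sum 55, len 14
Longest length seen: 14.

14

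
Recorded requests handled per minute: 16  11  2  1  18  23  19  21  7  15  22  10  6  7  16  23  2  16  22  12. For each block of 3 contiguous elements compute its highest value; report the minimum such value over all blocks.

16 11 2 → max 16
11 2 1 → max 11
2 1 18 → max 18
1 18 23 → max 23
18 23 19 → max 23
23 19 21 → max 23
19 21 7 → max 21
21 7 15 → max 21
7 15 22 → max 22
15 22 10 → max 22
22 10 6 → max 22
10 6 7 → max 10
6 7 16 → max 16
7 16 23 → max 23
16 23 2 → max 23
23 2 16 → max 23
2 16 22 → max 22
16 22 12 → max 22
Minimum of these is 10.

10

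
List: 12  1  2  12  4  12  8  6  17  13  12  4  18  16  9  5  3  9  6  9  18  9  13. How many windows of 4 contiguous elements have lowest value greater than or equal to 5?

7

12 1 2 12 → min 1
1 2 12 4 → min 1
2 12 4 12 → min 2
12 4 12 8 → min 4
4 12 8 6 → min 4
12 8 6 17 → min 6  ≥ 5 ✓
8 6 17 13 → min 6  ≥ 5 ✓
6 17 13 12 → min 6  ≥ 5 ✓
17 13 12 4 → min 4
13 12 4 18 → min 4
12 4 18 16 → min 4
4 18 16 9 → min 4
18 16 9 5 → min 5  ≥ 5 ✓
16 9 5 3 → min 3
9 5 3 9 → min 3
5 3 9 6 → min 3
3 9 6 9 → min 3
9 6 9 18 → min 6  ≥ 5 ✓
6 9 18 9 → min 6  ≥ 5 ✓
9 18 9 13 → min 9  ≥ 5 ✓
7 windows satisfy the condition.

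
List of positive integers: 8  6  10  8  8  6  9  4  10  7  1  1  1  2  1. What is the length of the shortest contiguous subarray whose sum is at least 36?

add 8: running sum 8 < 36
add 6: running sum 14 < 36
add 10: running sum 24 < 36
add 8: running sum 32 < 36
add 8: shortest ending here [8, 6, 10, 8, 8] sum 40, len 5
add 6: shortest ending here [6, 10, 8, 8, 6] sum 38, len 5
add 9: shortest ending here [10, 8, 8, 6, 9] sum 41, len 5
add 4: shortest ending here [10, 8, 8, 6, 9, 4] sum 45, len 6
add 10: shortest ending here [8, 6, 9, 4, 10] sum 37, len 5
add 7: shortest ending here [6, 9, 4, 10, 7] sum 36, len 5
add 1: shortest ending here [6, 9, 4, 10, 7, 1] sum 37, len 6
add 1: shortest ending here [6, 9, 4, 10, 7, 1, 1] sum 38, len 7
add 1: shortest ending here [6, 9, 4, 10, 7, 1, 1, 1] sum 39, len 8
add 2: shortest ending here [6, 9, 4, 10, 7, 1, 1, 1, 2] sum 41, len 9
add 1: shortest ending here [9, 4, 10, 7, 1, 1, 1, 2, 1] sum 36, len 9
Shortest qualifying length: 5.

5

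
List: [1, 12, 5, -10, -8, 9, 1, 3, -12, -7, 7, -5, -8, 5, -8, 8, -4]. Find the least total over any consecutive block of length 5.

1 12 5 -10 -8 → sum 0
12 5 -10 -8 9 → sum 8
5 -10 -8 9 1 → sum -3
-10 -8 9 1 3 → sum -5
-8 9 1 3 -12 → sum -7
9 1 3 -12 -7 → sum -6
1 3 -12 -7 7 → sum -8
3 -12 -7 7 -5 → sum -14
-12 -7 7 -5 -8 → sum -25
-7 7 -5 -8 5 → sum -8
7 -5 -8 5 -8 → sum -9
-5 -8 5 -8 8 → sum -8
-8 5 -8 8 -4 → sum -7
Least of these is -25.

-25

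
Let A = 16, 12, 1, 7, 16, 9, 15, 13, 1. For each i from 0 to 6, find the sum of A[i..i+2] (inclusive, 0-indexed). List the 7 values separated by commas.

16 12 1 → sum 29
12 1 7 → sum 20
1 7 16 → sum 24
7 16 9 → sum 32
16 9 15 → sum 40
9 15 13 → sum 37
15 13 1 → sum 29

29, 20, 24, 32, 40, 37, 29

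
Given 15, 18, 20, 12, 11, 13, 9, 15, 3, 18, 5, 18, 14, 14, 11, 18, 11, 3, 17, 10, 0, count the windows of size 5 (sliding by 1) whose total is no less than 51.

15

[15, 18, 20, 12, 11] → sum 76  ≥ 51 ✓
[18, 20, 12, 11, 13] → sum 74  ≥ 51 ✓
[20, 12, 11, 13, 9] → sum 65  ≥ 51 ✓
[12, 11, 13, 9, 15] → sum 60  ≥ 51 ✓
[11, 13, 9, 15, 3] → sum 51  ≥ 51 ✓
[13, 9, 15, 3, 18] → sum 58  ≥ 51 ✓
[9, 15, 3, 18, 5] → sum 50
[15, 3, 18, 5, 18] → sum 59  ≥ 51 ✓
[3, 18, 5, 18, 14] → sum 58  ≥ 51 ✓
[18, 5, 18, 14, 14] → sum 69  ≥ 51 ✓
[5, 18, 14, 14, 11] → sum 62  ≥ 51 ✓
[18, 14, 14, 11, 18] → sum 75  ≥ 51 ✓
[14, 14, 11, 18, 11] → sum 68  ≥ 51 ✓
[14, 11, 18, 11, 3] → sum 57  ≥ 51 ✓
[11, 18, 11, 3, 17] → sum 60  ≥ 51 ✓
[18, 11, 3, 17, 10] → sum 59  ≥ 51 ✓
[11, 3, 17, 10, 0] → sum 41
15 windows satisfy the condition.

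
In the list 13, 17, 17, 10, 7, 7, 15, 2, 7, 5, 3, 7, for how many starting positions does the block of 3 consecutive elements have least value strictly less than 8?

8

13 17 17 → min 13
17 17 10 → min 10
17 10 7 → min 7  < 8 ✓
10 7 7 → min 7  < 8 ✓
7 7 15 → min 7  < 8 ✓
7 15 2 → min 2  < 8 ✓
15 2 7 → min 2  < 8 ✓
2 7 5 → min 2  < 8 ✓
7 5 3 → min 3  < 8 ✓
5 3 7 → min 3  < 8 ✓
8 windows satisfy the condition.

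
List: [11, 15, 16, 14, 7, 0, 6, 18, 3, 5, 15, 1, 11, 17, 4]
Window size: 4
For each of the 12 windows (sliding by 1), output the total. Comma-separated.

11 15 16 14 → sum 56
15 16 14 7 → sum 52
16 14 7 0 → sum 37
14 7 0 6 → sum 27
7 0 6 18 → sum 31
0 6 18 3 → sum 27
6 18 3 5 → sum 32
18 3 5 15 → sum 41
3 5 15 1 → sum 24
5 15 1 11 → sum 32
15 1 11 17 → sum 44
1 11 17 4 → sum 33

56, 52, 37, 27, 31, 27, 32, 41, 24, 32, 44, 33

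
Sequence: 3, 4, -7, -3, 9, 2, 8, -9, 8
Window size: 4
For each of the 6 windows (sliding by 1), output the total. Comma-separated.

[3, 4, -7, -3] → sum -3
[4, -7, -3, 9] → sum 3
[-7, -3, 9, 2] → sum 1
[-3, 9, 2, 8] → sum 16
[9, 2, 8, -9] → sum 10
[2, 8, -9, 8] → sum 9

-3, 3, 1, 16, 10, 9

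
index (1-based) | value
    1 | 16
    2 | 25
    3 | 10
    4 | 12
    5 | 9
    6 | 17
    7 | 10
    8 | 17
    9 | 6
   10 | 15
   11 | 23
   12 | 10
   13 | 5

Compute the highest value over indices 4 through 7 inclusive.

17

Elements at indices 4..7: 12, 9, 17, 10
max(12, 9, 17, 10) = 17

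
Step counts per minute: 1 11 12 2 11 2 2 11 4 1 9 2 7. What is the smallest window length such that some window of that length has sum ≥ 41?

7

Extend right; whenever the sum reaches 41, record the length and shrink from the left:
add 1: running sum 1 < 41
add 11: running sum 12 < 41
add 12: running sum 24 < 41
add 2: running sum 26 < 41
add 11: running sum 37 < 41
add 2: running sum 39 < 41
add 2: shortest ending here [1, 11, 12, 2, 11, 2, 2] sum 41, len 7
add 11: shortest ending here [11, 12, 2, 11, 2, 2, 11] sum 51, len 7
add 4: shortest ending here [12, 2, 11, 2, 2, 11, 4] sum 44, len 7
add 1: shortest ending here [12, 2, 11, 2, 2, 11, 4, 1] sum 45, len 8
add 9: shortest ending here [2, 11, 2, 2, 11, 4, 1, 9] sum 42, len 8
add 2: shortest ending here [11, 2, 2, 11, 4, 1, 9, 2] sum 42, len 8
add 7: shortest ending here [11, 2, 2, 11, 4, 1, 9, 2, 7] sum 49, len 9
Shortest qualifying length: 7.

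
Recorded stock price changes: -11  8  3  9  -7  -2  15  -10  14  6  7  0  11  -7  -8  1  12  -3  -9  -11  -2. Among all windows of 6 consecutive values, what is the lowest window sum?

-18

Each size-6 window and its sum:
(-11, 8, 3, 9, -7, -2) → sum 0
(8, 3, 9, -7, -2, 15) → sum 26
(3, 9, -7, -2, 15, -10) → sum 8
(9, -7, -2, 15, -10, 14) → sum 19
(-7, -2, 15, -10, 14, 6) → sum 16
(-2, 15, -10, 14, 6, 7) → sum 30
(15, -10, 14, 6, 7, 0) → sum 32
(-10, 14, 6, 7, 0, 11) → sum 28
(14, 6, 7, 0, 11, -7) → sum 31
(6, 7, 0, 11, -7, -8) → sum 9
(7, 0, 11, -7, -8, 1) → sum 4
(0, 11, -7, -8, 1, 12) → sum 9
(11, -7, -8, 1, 12, -3) → sum 6
(-7, -8, 1, 12, -3, -9) → sum -14
(-8, 1, 12, -3, -9, -11) → sum -18
(1, 12, -3, -9, -11, -2) → sum -12
Lowest of these is -18.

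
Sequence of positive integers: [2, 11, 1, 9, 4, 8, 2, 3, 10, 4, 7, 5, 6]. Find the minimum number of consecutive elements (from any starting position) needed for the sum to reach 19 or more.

add 2: running sum 2 < 19
add 11: running sum 13 < 19
add 1: running sum 14 < 19
add 9: shortest ending here [11, 1, 9] sum 21, len 3
add 4: shortest ending here [11, 1, 9, 4] sum 25, len 4
add 8: shortest ending here [9, 4, 8] sum 21, len 3
add 2: shortest ending here [9, 4, 8, 2] sum 23, len 4
add 3: shortest ending here [9, 4, 8, 2, 3] sum 26, len 5
add 10: shortest ending here [8, 2, 3, 10] sum 23, len 4
add 4: shortest ending here [2, 3, 10, 4] sum 19, len 4
add 7: shortest ending here [10, 4, 7] sum 21, len 3
add 5: shortest ending here [10, 4, 7, 5] sum 26, len 4
add 6: shortest ending here [4, 7, 5, 6] sum 22, len 4
Shortest qualifying length: 3.

3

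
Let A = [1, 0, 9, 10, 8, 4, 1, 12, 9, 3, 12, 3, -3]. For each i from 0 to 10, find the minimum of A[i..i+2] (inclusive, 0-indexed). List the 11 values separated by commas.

(1, 0, 9) → min 0
(0, 9, 10) → min 0
(9, 10, 8) → min 8
(10, 8, 4) → min 4
(8, 4, 1) → min 1
(4, 1, 12) → min 1
(1, 12, 9) → min 1
(12, 9, 3) → min 3
(9, 3, 12) → min 3
(3, 12, 3) → min 3
(12, 3, -3) → min -3

0, 0, 8, 4, 1, 1, 1, 3, 3, 3, -3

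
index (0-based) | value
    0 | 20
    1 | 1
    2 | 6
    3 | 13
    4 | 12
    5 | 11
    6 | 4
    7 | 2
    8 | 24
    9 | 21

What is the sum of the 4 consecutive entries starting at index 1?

Elements at indices 1..4: 1, 6, 13, 12
sum(1, 6, 13, 12) = 32

32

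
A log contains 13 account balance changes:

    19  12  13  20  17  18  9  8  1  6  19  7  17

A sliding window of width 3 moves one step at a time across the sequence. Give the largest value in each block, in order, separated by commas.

[19, 12, 13] → max 19
[12, 13, 20] → max 20
[13, 20, 17] → max 20
[20, 17, 18] → max 20
[17, 18, 9] → max 18
[18, 9, 8] → max 18
[9, 8, 1] → max 9
[8, 1, 6] → max 8
[1, 6, 19] → max 19
[6, 19, 7] → max 19
[19, 7, 17] → max 19

19, 20, 20, 20, 18, 18, 9, 8, 19, 19, 19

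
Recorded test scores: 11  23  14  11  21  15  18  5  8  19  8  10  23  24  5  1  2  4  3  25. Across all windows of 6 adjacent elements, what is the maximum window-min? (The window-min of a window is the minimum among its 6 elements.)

11

Window mins for each of the 15 positions:
(11, 23, 14, 11, 21, 15) → min 11
(23, 14, 11, 21, 15, 18) → min 11
(14, 11, 21, 15, 18, 5) → min 5
(11, 21, 15, 18, 5, 8) → min 5
(21, 15, 18, 5, 8, 19) → min 5
(15, 18, 5, 8, 19, 8) → min 5
(18, 5, 8, 19, 8, 10) → min 5
(5, 8, 19, 8, 10, 23) → min 5
(8, 19, 8, 10, 23, 24) → min 8
(19, 8, 10, 23, 24, 5) → min 5
(8, 10, 23, 24, 5, 1) → min 1
(10, 23, 24, 5, 1, 2) → min 1
(23, 24, 5, 1, 2, 4) → min 1
(24, 5, 1, 2, 4, 3) → min 1
(5, 1, 2, 4, 3, 25) → min 1
Maximum of these is 11.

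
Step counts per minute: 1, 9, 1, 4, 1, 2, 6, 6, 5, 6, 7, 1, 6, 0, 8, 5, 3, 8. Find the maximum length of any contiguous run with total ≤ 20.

add 1: [1] sum 1, len 1
add 9: [1, 9] sum 10, len 2
add 1: [1, 9, 1] sum 11, len 3
add 4: [1, 9, 1, 4] sum 15, len 4
add 1: [1, 9, 1, 4, 1] sum 16, len 5
add 2: [1, 9, 1, 4, 1, 2] sum 18, len 6
add 6: [1, 4, 1, 2, 6] sum 14, len 5
add 6: [1, 4, 1, 2, 6, 6] sum 20, len 6
add 5: [1, 2, 6, 6, 5] sum 20, len 5
add 6: [6, 5, 6] sum 17, len 3
add 7: [5, 6, 7] sum 18, len 3
add 1: [5, 6, 7, 1] sum 19, len 4
add 6: [6, 7, 1, 6] sum 20, len 4
add 0: [6, 7, 1, 6, 0] sum 20, len 5
add 8: [1, 6, 0, 8] sum 15, len 4
add 5: [1, 6, 0, 8, 5] sum 20, len 5
add 3: [0, 8, 5, 3] sum 16, len 4
add 8: [5, 3, 8] sum 16, len 3
Longest length seen: 6.

6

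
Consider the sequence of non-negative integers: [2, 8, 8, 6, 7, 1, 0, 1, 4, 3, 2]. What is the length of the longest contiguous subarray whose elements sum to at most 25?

8

→ 2: sum 2, len 1
→ 8: sum 10, len 2
→ 8: sum 18, len 3
→ 6: sum 24, len 4
→ 7 (dropped 2, 8): sum 21, len 3
→ 1: sum 22, len 4
→ 0: sum 22, len 5
→ 1: sum 23, len 6
→ 4 (dropped 8): sum 19, len 6
→ 3: sum 22, len 7
→ 2: sum 24, len 8
Longest length seen: 8.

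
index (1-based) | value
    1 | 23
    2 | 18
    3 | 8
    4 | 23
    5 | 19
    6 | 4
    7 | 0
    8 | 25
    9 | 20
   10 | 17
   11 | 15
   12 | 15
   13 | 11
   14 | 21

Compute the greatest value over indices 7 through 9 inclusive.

Elements at indices 7..9: 0, 25, 20
max(0, 25, 20) = 25

25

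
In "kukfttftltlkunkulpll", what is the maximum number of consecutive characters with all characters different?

add k: [k] len 1
add u: [k, u] len 2
add k (repeat k, move left end past it): [u, k] len 2
add f: [u, k, f] len 3
add t: [u, k, f, t] len 4
add t (repeat t, move left end past it): [t] len 1
add f: [t, f] len 2
add t (repeat t, move left end past it): [f, t] len 2
add l: [f, t, l] len 3
add t (repeat t, move left end past it): [l, t] len 2
add l (repeat l, move left end past it): [t, l] len 2
add k: [t, l, k] len 3
add u: [t, l, k, u] len 4
add n: [t, l, k, u, n] len 5
add k (repeat k, move left end past it): [u, n, k] len 3
add u (repeat u, move left end past it): [n, k, u] len 3
add l: [n, k, u, l] len 4
add p: [n, k, u, l, p] len 5
add l (repeat l, move left end past it): [p, l] len 2
add l (repeat l, move left end past it): [l] len 1
Longest all-distinct length: 5.

5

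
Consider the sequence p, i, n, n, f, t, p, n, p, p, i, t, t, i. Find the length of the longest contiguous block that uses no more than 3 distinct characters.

Extend right; when distinct count exceeds 3, shrink from the left:
add p: window [p] (1 distinct), len 1
add i: window [p, i] (2 distinct), len 2
add n: window [p, i, n] (3 distinct), len 3
add n: window [p, i, n, n] (3 distinct), len 4
add f: window [i, n, n, f] (3 distinct), len 4
add t: window [n, n, f, t] (3 distinct), len 4
add p: window [f, t, p] (3 distinct), len 3
add n: window [t, p, n] (3 distinct), len 3
add p: window [t, p, n, p] (3 distinct), len 4
add p: window [t, p, n, p, p] (3 distinct), len 5
add i: window [p, n, p, p, i] (3 distinct), len 5
add t: window [p, p, i, t] (3 distinct), len 4
add t: window [p, p, i, t, t] (3 distinct), len 5
add i: window [p, p, i, t, t, i] (3 distinct), len 6
Longest length with ≤3 distinct: 6.

6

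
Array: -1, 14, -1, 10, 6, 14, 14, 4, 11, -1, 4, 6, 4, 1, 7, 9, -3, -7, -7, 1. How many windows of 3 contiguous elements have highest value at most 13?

(-1, 14, -1) → max 14
(14, -1, 10) → max 14
(-1, 10, 6) → max 10  ≤ 13 ✓
(10, 6, 14) → max 14
(6, 14, 14) → max 14
(14, 14, 4) → max 14
(14, 4, 11) → max 14
(4, 11, -1) → max 11  ≤ 13 ✓
(11, -1, 4) → max 11  ≤ 13 ✓
(-1, 4, 6) → max 6  ≤ 13 ✓
(4, 6, 4) → max 6  ≤ 13 ✓
(6, 4, 1) → max 6  ≤ 13 ✓
(4, 1, 7) → max 7  ≤ 13 ✓
(1, 7, 9) → max 9  ≤ 13 ✓
(7, 9, -3) → max 9  ≤ 13 ✓
(9, -3, -7) → max 9  ≤ 13 ✓
(-3, -7, -7) → max -3  ≤ 13 ✓
(-7, -7, 1) → max 1  ≤ 13 ✓
12 windows satisfy the condition.

12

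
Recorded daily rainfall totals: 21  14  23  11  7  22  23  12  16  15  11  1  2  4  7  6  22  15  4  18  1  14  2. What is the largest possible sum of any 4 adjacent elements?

Each size-4 window and its sum:
(21, 14, 23, 11) → sum 69
(14, 23, 11, 7) → sum 55
(23, 11, 7, 22) → sum 63
(11, 7, 22, 23) → sum 63
(7, 22, 23, 12) → sum 64
(22, 23, 12, 16) → sum 73
(23, 12, 16, 15) → sum 66
(12, 16, 15, 11) → sum 54
(16, 15, 11, 1) → sum 43
(15, 11, 1, 2) → sum 29
(11, 1, 2, 4) → sum 18
(1, 2, 4, 7) → sum 14
(2, 4, 7, 6) → sum 19
(4, 7, 6, 22) → sum 39
(7, 6, 22, 15) → sum 50
(6, 22, 15, 4) → sum 47
(22, 15, 4, 18) → sum 59
(15, 4, 18, 1) → sum 38
(4, 18, 1, 14) → sum 37
(18, 1, 14, 2) → sum 35
Largest of these is 73.

73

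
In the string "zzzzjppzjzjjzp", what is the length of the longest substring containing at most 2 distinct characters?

add z: window [z] (1 distinct), len 1
add z: window [z, z] (1 distinct), len 2
add z: window [z, z, z] (1 distinct), len 3
add z: window [z, z, z, z] (1 distinct), len 4
add j: window [z, z, z, z, j] (2 distinct), len 5
add p: window [j, p] (2 distinct), len 2
add p: window [j, p, p] (2 distinct), len 3
add z: window [p, p, z] (2 distinct), len 3
add j: window [z, j] (2 distinct), len 2
add z: window [z, j, z] (2 distinct), len 3
add j: window [z, j, z, j] (2 distinct), len 4
add j: window [z, j, z, j, j] (2 distinct), len 5
add z: window [z, j, z, j, j, z] (2 distinct), len 6
add p: window [z, p] (2 distinct), len 2
Longest length with ≤2 distinct: 6.

6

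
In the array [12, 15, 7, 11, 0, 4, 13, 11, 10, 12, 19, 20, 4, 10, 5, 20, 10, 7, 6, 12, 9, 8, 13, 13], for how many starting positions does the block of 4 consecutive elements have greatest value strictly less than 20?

13

[12, 15, 7, 11] → max 15  < 20 ✓
[15, 7, 11, 0] → max 15  < 20 ✓
[7, 11, 0, 4] → max 11  < 20 ✓
[11, 0, 4, 13] → max 13  < 20 ✓
[0, 4, 13, 11] → max 13  < 20 ✓
[4, 13, 11, 10] → max 13  < 20 ✓
[13, 11, 10, 12] → max 13  < 20 ✓
[11, 10, 12, 19] → max 19  < 20 ✓
[10, 12, 19, 20] → max 20
[12, 19, 20, 4] → max 20
[19, 20, 4, 10] → max 20
[20, 4, 10, 5] → max 20
[4, 10, 5, 20] → max 20
[10, 5, 20, 10] → max 20
[5, 20, 10, 7] → max 20
[20, 10, 7, 6] → max 20
[10, 7, 6, 12] → max 12  < 20 ✓
[7, 6, 12, 9] → max 12  < 20 ✓
[6, 12, 9, 8] → max 12  < 20 ✓
[12, 9, 8, 13] → max 13  < 20 ✓
[9, 8, 13, 13] → max 13  < 20 ✓
13 windows satisfy the condition.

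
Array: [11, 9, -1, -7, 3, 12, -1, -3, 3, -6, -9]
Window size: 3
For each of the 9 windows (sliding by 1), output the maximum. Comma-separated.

[11, 9, -1] → max 11
[9, -1, -7] → max 9
[-1, -7, 3] → max 3
[-7, 3, 12] → max 12
[3, 12, -1] → max 12
[12, -1, -3] → max 12
[-1, -3, 3] → max 3
[-3, 3, -6] → max 3
[3, -6, -9] → max 3

11, 9, 3, 12, 12, 12, 3, 3, 3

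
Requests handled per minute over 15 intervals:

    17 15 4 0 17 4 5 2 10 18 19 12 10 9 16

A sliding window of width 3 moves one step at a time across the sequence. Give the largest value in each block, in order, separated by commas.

17, 15, 17, 17, 17, 5, 10, 18, 19, 19, 19, 12, 16

Sliding a size-3 window across the 15 values:
17 15 4 → max 17
15 4 0 → max 15
4 0 17 → max 17
0 17 4 → max 17
17 4 5 → max 17
4 5 2 → max 5
5 2 10 → max 10
2 10 18 → max 18
10 18 19 → max 19
18 19 12 → max 19
19 12 10 → max 19
12 10 9 → max 12
10 9 16 → max 16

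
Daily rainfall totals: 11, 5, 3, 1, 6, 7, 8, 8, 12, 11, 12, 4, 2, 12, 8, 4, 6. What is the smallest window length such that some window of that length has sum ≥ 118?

17

add 11: running sum 11 < 118
add 5: running sum 16 < 118
add 3: running sum 19 < 118
add 1: running sum 20 < 118
add 6: running sum 26 < 118
add 7: running sum 33 < 118
add 8: running sum 41 < 118
add 8: running sum 49 < 118
add 12: running sum 61 < 118
add 11: running sum 72 < 118
add 12: running sum 84 < 118
add 4: running sum 88 < 118
add 2: running sum 90 < 118
add 12: running sum 102 < 118
add 8: running sum 110 < 118
add 4: running sum 114 < 118
add 6: shortest ending here [11, 5, 3, 1, 6, 7, 8, 8, 12, 11, 12, 4, 2, 12, 8, 4, 6] sum 120, len 17
Shortest qualifying length: 17.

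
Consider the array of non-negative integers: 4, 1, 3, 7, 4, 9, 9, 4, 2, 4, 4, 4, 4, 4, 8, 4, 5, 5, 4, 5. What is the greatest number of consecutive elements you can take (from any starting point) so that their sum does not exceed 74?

15

[4] sum 4 len 1
[4, 1] sum 5 len 2
[4, 1, 3] sum 8 len 3
[4, 1, 3, 7] sum 15 len 4
[4, 1, 3, 7, 4] sum 19 len 5
[4, 1, 3, 7, 4, 9] sum 28 len 6
[4, 1, 3, 7, 4, 9, 9] sum 37 len 7
[4, 1, 3, 7, 4, 9, 9, 4] sum 41 len 8
[4, 1, 3, 7, 4, 9, 9, 4, 2] sum 43 len 9
[4, 1, 3, 7, 4, 9, 9, 4, 2, 4] sum 47 len 10
[4, 1, 3, 7, 4, 9, 9, 4, 2, 4, 4] sum 51 len 11
[4, 1, 3, 7, 4, 9, 9, 4, 2, 4, 4, 4] sum 55 len 12
[4, 1, 3, 7, 4, 9, 9, 4, 2, 4, 4, 4, 4] sum 59 len 13
[4, 1, 3, 7, 4, 9, 9, 4, 2, 4, 4, 4, 4, 4] sum 63 len 14
[4, 1, 3, 7, 4, 9, 9, 4, 2, 4, 4, 4, 4, 4, 8] sum 71 len 15
[1, 3, 7, 4, 9, 9, 4, 2, 4, 4, 4, 4, 4, 8, 4] sum 71 len 15
[7, 4, 9, 9, 4, 2, 4, 4, 4, 4, 4, 8, 4, 5] sum 72 len 14
[4, 9, 9, 4, 2, 4, 4, 4, 4, 4, 8, 4, 5, 5] sum 70 len 14
[4, 9, 9, 4, 2, 4, 4, 4, 4, 4, 8, 4, 5, 5, 4] sum 74 len 15
[9, 4, 2, 4, 4, 4, 4, 4, 8, 4, 5, 5, 4, 5] sum 66 len 14
Longest length seen: 15.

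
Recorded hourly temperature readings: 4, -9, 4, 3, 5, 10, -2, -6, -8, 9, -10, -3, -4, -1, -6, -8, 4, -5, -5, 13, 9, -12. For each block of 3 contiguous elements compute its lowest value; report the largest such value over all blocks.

3

[4, -9, 4] → min -9
[-9, 4, 3] → min -9
[4, 3, 5] → min 3
[3, 5, 10] → min 3
[5, 10, -2] → min -2
[10, -2, -6] → min -6
[-2, -6, -8] → min -8
[-6, -8, 9] → min -8
[-8, 9, -10] → min -10
[9, -10, -3] → min -10
[-10, -3, -4] → min -10
[-3, -4, -1] → min -4
[-4, -1, -6] → min -6
[-1, -6, -8] → min -8
[-6, -8, 4] → min -8
[-8, 4, -5] → min -8
[4, -5, -5] → min -5
[-5, -5, 13] → min -5
[-5, 13, 9] → min -5
[13, 9, -12] → min -12
Largest of these is 3.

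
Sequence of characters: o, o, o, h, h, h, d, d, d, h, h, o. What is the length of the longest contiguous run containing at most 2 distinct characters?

add o: window [o] (1 distinct), len 1
add o: window [o, o] (1 distinct), len 2
add o: window [o, o, o] (1 distinct), len 3
add h: window [o, o, o, h] (2 distinct), len 4
add h: window [o, o, o, h, h] (2 distinct), len 5
add h: window [o, o, o, h, h, h] (2 distinct), len 6
add d: window [h, h, h, d] (2 distinct), len 4
add d: window [h, h, h, d, d] (2 distinct), len 5
add d: window [h, h, h, d, d, d] (2 distinct), len 6
add h: window [h, h, h, d, d, d, h] (2 distinct), len 7
add h: window [h, h, h, d, d, d, h, h] (2 distinct), len 8
add o: window [h, h, o] (2 distinct), len 3
Longest length with ≤2 distinct: 8.

8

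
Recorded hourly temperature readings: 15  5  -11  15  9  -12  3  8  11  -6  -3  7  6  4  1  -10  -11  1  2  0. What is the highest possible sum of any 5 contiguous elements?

15 5 -11 15 9 → sum 33
5 -11 15 9 -12 → sum 6
-11 15 9 -12 3 → sum 4
15 9 -12 3 8 → sum 23
9 -12 3 8 11 → sum 19
-12 3 8 11 -6 → sum 4
3 8 11 -6 -3 → sum 13
8 11 -6 -3 7 → sum 17
11 -6 -3 7 6 → sum 15
-6 -3 7 6 4 → sum 8
-3 7 6 4 1 → sum 15
7 6 4 1 -10 → sum 8
6 4 1 -10 -11 → sum -10
4 1 -10 -11 1 → sum -15
1 -10 -11 1 2 → sum -17
-10 -11 1 2 0 → sum -18
Highest of these is 33.

33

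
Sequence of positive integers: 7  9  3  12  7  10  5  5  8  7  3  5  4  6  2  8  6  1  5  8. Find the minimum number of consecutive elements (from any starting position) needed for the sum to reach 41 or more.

5

Extend right; whenever the sum reaches 41, record the length and shrink from the left:
add 7: running sum 7 < 41
add 9: running sum 16 < 41
add 3: running sum 19 < 41
add 12: running sum 31 < 41
add 7: running sum 38 < 41
end 5: [9, 3, 12, 7, 10] sum 41, len 5
end 6: [9, 3, 12, 7, 10, 5] sum 46, len 6
end 7: [3, 12, 7, 10, 5, 5] sum 42, len 6
end 8: [12, 7, 10, 5, 5, 8] sum 47, len 6
end 9: [7, 10, 5, 5, 8, 7] sum 42, len 6
end 10: [7, 10, 5, 5, 8, 7, 3] sum 45, len 7
end 11: [10, 5, 5, 8, 7, 3, 5] sum 43, len 7
end 12: [10, 5, 5, 8, 7, 3, 5, 4] sum 47, len 8
end 13: [5, 5, 8, 7, 3, 5, 4, 6] sum 43, len 8
end 14: [5, 5, 8, 7, 3, 5, 4, 6, 2] sum 45, len 9
end 15: [8, 7, 3, 5, 4, 6, 2, 8] sum 43, len 8
end 16: [7, 3, 5, 4, 6, 2, 8, 6] sum 41, len 8
end 17: [7, 3, 5, 4, 6, 2, 8, 6, 1] sum 42, len 9
end 18: [7, 3, 5, 4, 6, 2, 8, 6, 1, 5] sum 47, len 10
end 19: [5, 4, 6, 2, 8, 6, 1, 5, 8] sum 45, len 9
Shortest qualifying length: 5.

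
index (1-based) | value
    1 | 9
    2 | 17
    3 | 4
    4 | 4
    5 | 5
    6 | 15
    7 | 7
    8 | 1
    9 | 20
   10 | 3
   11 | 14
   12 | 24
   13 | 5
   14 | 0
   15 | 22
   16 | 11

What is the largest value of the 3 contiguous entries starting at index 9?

20

Elements at indices 9..11: 20, 3, 14
max(20, 3, 14) = 20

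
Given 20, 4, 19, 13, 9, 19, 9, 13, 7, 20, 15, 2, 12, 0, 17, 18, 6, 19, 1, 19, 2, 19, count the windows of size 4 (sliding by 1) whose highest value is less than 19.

[20, 4, 19, 13] → max 20
[4, 19, 13, 9] → max 19
[19, 13, 9, 19] → max 19
[13, 9, 19, 9] → max 19
[9, 19, 9, 13] → max 19
[19, 9, 13, 7] → max 19
[9, 13, 7, 20] → max 20
[13, 7, 20, 15] → max 20
[7, 20, 15, 2] → max 20
[20, 15, 2, 12] → max 20
[15, 2, 12, 0] → max 15  < 19 ✓
[2, 12, 0, 17] → max 17  < 19 ✓
[12, 0, 17, 18] → max 18  < 19 ✓
[0, 17, 18, 6] → max 18  < 19 ✓
[17, 18, 6, 19] → max 19
[18, 6, 19, 1] → max 19
[6, 19, 1, 19] → max 19
[19, 1, 19, 2] → max 19
[1, 19, 2, 19] → max 19
4 windows satisfy the condition.

4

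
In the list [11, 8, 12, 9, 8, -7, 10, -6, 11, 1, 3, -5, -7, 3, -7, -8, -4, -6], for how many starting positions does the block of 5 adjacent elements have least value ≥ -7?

11 8 12 9 8 → min 8  ≥ -7 ✓
8 12 9 8 -7 → min -7  ≥ -7 ✓
12 9 8 -7 10 → min -7  ≥ -7 ✓
9 8 -7 10 -6 → min -7  ≥ -7 ✓
8 -7 10 -6 11 → min -7  ≥ -7 ✓
-7 10 -6 11 1 → min -7  ≥ -7 ✓
10 -6 11 1 3 → min -6  ≥ -7 ✓
-6 11 1 3 -5 → min -6  ≥ -7 ✓
11 1 3 -5 -7 → min -7  ≥ -7 ✓
1 3 -5 -7 3 → min -7  ≥ -7 ✓
3 -5 -7 3 -7 → min -7  ≥ -7 ✓
-5 -7 3 -7 -8 → min -8
-7 3 -7 -8 -4 → min -8
3 -7 -8 -4 -6 → min -8
11 windows satisfy the condition.

11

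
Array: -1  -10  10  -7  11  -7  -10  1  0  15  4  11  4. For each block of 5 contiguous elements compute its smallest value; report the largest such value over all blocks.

0

(-1, -10, 10, -7, 11) → min -10
(-10, 10, -7, 11, -7) → min -10
(10, -7, 11, -7, -10) → min -10
(-7, 11, -7, -10, 1) → min -10
(11, -7, -10, 1, 0) → min -10
(-7, -10, 1, 0, 15) → min -10
(-10, 1, 0, 15, 4) → min -10
(1, 0, 15, 4, 11) → min 0
(0, 15, 4, 11, 4) → min 0
Largest of these is 0.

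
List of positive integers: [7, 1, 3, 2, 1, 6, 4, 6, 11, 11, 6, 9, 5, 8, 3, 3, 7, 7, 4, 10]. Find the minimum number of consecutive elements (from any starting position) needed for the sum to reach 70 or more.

10

add 7: running sum 7 < 70
add 1: running sum 8 < 70
add 3: running sum 11 < 70
add 2: running sum 13 < 70
add 1: running sum 14 < 70
add 6: running sum 20 < 70
add 4: running sum 24 < 70
add 6: running sum 30 < 70
add 11: running sum 41 < 70
add 11: running sum 52 < 70
add 6: running sum 58 < 70
add 9: running sum 67 < 70
add 5: shortest ending here [7, 1, 3, 2, 1, 6, 4, 6, 11, 11, 6, 9, 5] sum 72, len 13
add 8: shortest ending here [3, 2, 1, 6, 4, 6, 11, 11, 6, 9, 5, 8] sum 72, len 12
add 3: shortest ending here [1, 6, 4, 6, 11, 11, 6, 9, 5, 8, 3] sum 70, len 11
add 3: shortest ending here [6, 4, 6, 11, 11, 6, 9, 5, 8, 3, 3] sum 72, len 11
add 7: shortest ending here [4, 6, 11, 11, 6, 9, 5, 8, 3, 3, 7] sum 73, len 11
add 7: shortest ending here [11, 11, 6, 9, 5, 8, 3, 3, 7, 7] sum 70, len 10
add 4: shortest ending here [11, 11, 6, 9, 5, 8, 3, 3, 7, 7, 4] sum 74, len 11
add 10: shortest ending here [11, 6, 9, 5, 8, 3, 3, 7, 7, 4, 10] sum 73, len 11
Shortest qualifying length: 10.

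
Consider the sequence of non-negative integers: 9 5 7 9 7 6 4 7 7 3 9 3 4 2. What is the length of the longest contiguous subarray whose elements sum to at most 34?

Extend to the right; shrink from the left whenever the sum exceeds 34:
add 9: [9] sum 9, len 1
add 5: [9, 5] sum 14, len 2
add 7: [9, 5, 7] sum 21, len 3
add 9: [9, 5, 7, 9] sum 30, len 4
add 7: [5, 7, 9, 7] sum 28, len 4
add 6: [5, 7, 9, 7, 6] sum 34, len 5
add 4: [7, 9, 7, 6, 4] sum 33, len 5
add 7: [9, 7, 6, 4, 7] sum 33, len 5
add 7: [7, 6, 4, 7, 7] sum 31, len 5
add 3: [7, 6, 4, 7, 7, 3] sum 34, len 6
add 9: [4, 7, 7, 3, 9] sum 30, len 5
add 3: [4, 7, 7, 3, 9, 3] sum 33, len 6
add 4: [7, 7, 3, 9, 3, 4] sum 33, len 6
add 2: [7, 3, 9, 3, 4, 2] sum 28, len 6
Longest length seen: 6.

6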